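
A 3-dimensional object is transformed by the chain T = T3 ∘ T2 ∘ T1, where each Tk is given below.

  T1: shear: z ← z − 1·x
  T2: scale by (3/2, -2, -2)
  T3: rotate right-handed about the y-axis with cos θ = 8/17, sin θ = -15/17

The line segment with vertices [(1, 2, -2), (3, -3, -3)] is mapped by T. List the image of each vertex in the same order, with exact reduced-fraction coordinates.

image vertices: (-78/17, -4, 141/34), (-144/17, 6, 327/34)

T1 shear: z ← z − 1·x: (1, 2, -2) → (1, 2, -3); (3, -3, -3) → (3, -3, -6)
T2 scale by (3/2, -2, -2): (1, 2, -3) → (3/2, -4, 6); (3, -3, -6) → (9/2, 6, 12)
T3 rotate right-handed about the y-axis with cos θ = 8/17, sin θ = -15/17: (3/2, -4, 6) → (-78/17, -4, 141/34); (9/2, 6, 12) → (-144/17, 6, 327/34)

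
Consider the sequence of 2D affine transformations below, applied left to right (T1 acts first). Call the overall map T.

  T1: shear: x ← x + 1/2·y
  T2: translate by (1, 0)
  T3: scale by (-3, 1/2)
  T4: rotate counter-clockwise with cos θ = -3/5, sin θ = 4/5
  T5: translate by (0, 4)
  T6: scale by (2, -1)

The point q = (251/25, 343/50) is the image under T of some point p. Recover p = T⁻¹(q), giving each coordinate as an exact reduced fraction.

p = (2/5, 5)

T1 = [1 1/2 0; 0 1 0; 0 0 1]
T2·T1 = [1 1/2 1; 0 1 0; 0 0 1]
T3·…·T1 = [-3 -3/2 -3; 0 1/2 0; 0 0 1]
T4·…·T1 = [9/5 1/2 9/5; -12/5 -3/2 -12/5; 0 0 1]
T5·…·T1 = [9/5 1/2 9/5; -12/5 -3/2 8/5; 0 0 1]
T6·…·T1 = [18/5 1 18/5; 12/5 3/2 -8/5; 0 0 1]
det M = 3; M⁻¹ = [1/2 -1/3 -7/3; -4/5 6/5 24/5; 0 0 1]
M⁻¹ · (251/25, 343/50)ᵀ = (2/5, 5)ᵀ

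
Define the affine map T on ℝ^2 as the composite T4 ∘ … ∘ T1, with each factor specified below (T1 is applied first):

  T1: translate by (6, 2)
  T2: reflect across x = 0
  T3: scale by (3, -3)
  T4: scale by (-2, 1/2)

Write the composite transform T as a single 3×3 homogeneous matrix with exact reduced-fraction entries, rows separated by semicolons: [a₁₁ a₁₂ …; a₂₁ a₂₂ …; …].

T1 = [1 0 6; 0 1 2; 0 0 1]
T2·T1 = [-1 0 -6; 0 1 2; 0 0 1]
T3·…·T1 = [-3 0 -18; 0 -3 -6; 0 0 1]
T4·…·T1 = [6 0 36; 0 -3/2 -3; 0 0 1]

T = [6 0 36; 0 -3/2 -3; 0 0 1]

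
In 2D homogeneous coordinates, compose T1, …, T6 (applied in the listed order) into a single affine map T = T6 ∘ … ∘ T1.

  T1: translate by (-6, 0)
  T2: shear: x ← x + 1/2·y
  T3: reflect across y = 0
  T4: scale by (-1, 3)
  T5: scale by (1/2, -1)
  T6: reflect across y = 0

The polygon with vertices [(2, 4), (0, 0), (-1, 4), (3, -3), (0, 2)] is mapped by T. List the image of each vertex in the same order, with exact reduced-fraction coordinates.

image vertices: (1, -12), (3, 0), (5/2, -12), (9/4, 9), (5/2, -6)

T1 translate by (-6, 0): (2, 4) → (-4, 4); (0, 0) → (-6, 0); (-1, 4) → (-7, 4); (3, -3) → (-3, -3); (0, 2) → (-6, 2)
T2 shear: x ← x + 1/2·y: (-4, 4) → (-2, 4); (-6, 0) → (-6, 0); (-7, 4) → (-5, 4); (-3, -3) → (-9/2, -3); (-6, 2) → (-5, 2)
T3 reflect across y = 0: (-2, 4) → (-2, -4); (-6, 0) → (-6, 0); (-5, 4) → (-5, -4); (-9/2, -3) → (-9/2, 3); (-5, 2) → (-5, -2)
T4 scale by (-1, 3): (-2, -4) → (2, -12); (-6, 0) → (6, 0); (-5, -4) → (5, -12); (-9/2, 3) → (9/2, 9); (-5, -2) → (5, -6)
T5 scale by (1/2, -1): (2, -12) → (1, 12); (6, 0) → (3, 0); (5, -12) → (5/2, 12); (9/2, 9) → (9/4, -9); (5, -6) → (5/2, 6)
T6 reflect across y = 0: (1, 12) → (1, -12); (3, 0) → (3, 0); (5/2, 12) → (5/2, -12); (9/4, -9) → (9/4, 9); (5/2, 6) → (5/2, -6)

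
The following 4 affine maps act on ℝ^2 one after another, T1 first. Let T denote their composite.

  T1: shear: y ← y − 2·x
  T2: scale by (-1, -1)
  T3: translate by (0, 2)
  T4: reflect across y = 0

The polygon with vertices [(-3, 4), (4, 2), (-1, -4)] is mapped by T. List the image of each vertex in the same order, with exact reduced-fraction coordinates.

image vertices: (3, 8), (-4, -8), (1, -4)

T1 shear: y ← y − 2·x: (-3, 4) → (-3, 10); (4, 2) → (4, -6); (-1, -4) → (-1, -2)
T2 scale by (-1, -1): (-3, 10) → (3, -10); (4, -6) → (-4, 6); (-1, -2) → (1, 2)
T3 translate by (0, 2): (3, -10) → (3, -8); (-4, 6) → (-4, 8); (1, 2) → (1, 4)
T4 reflect across y = 0: (3, -8) → (3, 8); (-4, 8) → (-4, -8); (1, 4) → (1, -4)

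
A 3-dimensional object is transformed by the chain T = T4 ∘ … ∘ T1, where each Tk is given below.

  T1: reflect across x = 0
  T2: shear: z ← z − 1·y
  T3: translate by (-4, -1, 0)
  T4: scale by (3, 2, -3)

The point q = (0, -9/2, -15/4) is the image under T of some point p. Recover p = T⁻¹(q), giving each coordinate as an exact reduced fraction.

T1 = [-1 0 0 0; 0 1 0 0; 0 0 1 0; 0 0 0 1]
T2·T1 = [-1 0 0 0; 0 1 0 0; 0 -1 1 0; 0 0 0 1]
T3·…·T1 = [-1 0 0 -4; 0 1 0 -1; 0 -1 1 0; 0 0 0 1]
T4·…·T1 = [-3 0 0 -12; 0 2 0 -2; 0 3 -3 0; 0 0 0 1]
det M = 18; M⁻¹ = [-1/3 0 0 -4; 0 1/2 0 1; 0 1/2 -1/3 1; 0 0 0 1]
M⁻¹ · (0, -9/2, -15/4)ᵀ = (-4, -5/4, 0)ᵀ

p = (-4, -5/4, 0)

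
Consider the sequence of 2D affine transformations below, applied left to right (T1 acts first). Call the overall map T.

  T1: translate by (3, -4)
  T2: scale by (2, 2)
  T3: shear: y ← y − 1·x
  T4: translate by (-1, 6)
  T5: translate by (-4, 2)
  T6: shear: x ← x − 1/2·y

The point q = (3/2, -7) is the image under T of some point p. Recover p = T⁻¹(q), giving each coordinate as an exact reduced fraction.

p = (-3/2, -2)

T1 = [1 0 3; 0 1 -4; 0 0 1]
T2·T1 = [2 0 6; 0 2 -8; 0 0 1]
T3·…·T1 = [2 0 6; -2 2 -14; 0 0 1]
T4·…·T1 = [2 0 5; -2 2 -8; 0 0 1]
T5·…·T1 = [2 0 1; -2 2 -6; 0 0 1]
T6·…·T1 = [3 -1 4; -2 2 -6; 0 0 1]
det M = 4; M⁻¹ = [1/2 1/4 -1/2; 1/2 3/4 5/2; 0 0 1]
M⁻¹ · (3/2, -7)ᵀ = (-3/2, -2)ᵀ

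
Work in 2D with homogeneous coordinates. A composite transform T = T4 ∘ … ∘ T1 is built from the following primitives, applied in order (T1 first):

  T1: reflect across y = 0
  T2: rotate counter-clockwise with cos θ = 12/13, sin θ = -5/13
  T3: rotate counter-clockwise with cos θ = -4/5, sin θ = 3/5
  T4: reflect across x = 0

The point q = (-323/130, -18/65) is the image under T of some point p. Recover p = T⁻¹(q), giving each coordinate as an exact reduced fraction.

p = (-3/2, 2)

T1 = [1 0 0; 0 -1 0; 0 0 1]
T2·T1 = [12/13 -5/13 0; -5/13 -12/13 0; 0 0 1]
T3·…·T1 = [-33/65 56/65 0; 56/65 33/65 0; 0 0 1]
T4·…·T1 = [33/65 -56/65 0; 56/65 33/65 0; 0 0 1]
det M = 1; M⁻¹ = [33/65 56/65 0; -56/65 33/65 0; 0 0 1]
M⁻¹ · (-323/130, -18/65)ᵀ = (-3/2, 2)ᵀ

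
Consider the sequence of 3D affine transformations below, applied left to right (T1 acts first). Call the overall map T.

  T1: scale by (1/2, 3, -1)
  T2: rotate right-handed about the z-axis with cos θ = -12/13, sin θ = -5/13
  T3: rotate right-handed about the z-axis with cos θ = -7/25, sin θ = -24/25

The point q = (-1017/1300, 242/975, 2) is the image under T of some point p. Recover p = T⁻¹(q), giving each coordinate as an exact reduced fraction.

T1 = [1/2 0 0 0; 0 3 0 0; 0 0 -1 0; 0 0 0 1]
T2·T1 = [-6/13 15/13 0 0; -5/26 -36/13 0 0; 0 0 -1 0; 0 0 0 1]
T3·…·T1 = [-18/325 -969/325 0 0; 323/650 -108/325 0 0; 0 0 -1 0; 0 0 0 1]
det M = -3/2; M⁻¹ = [-72/325 646/325 0 0; -323/975 -12/325 0 0; 0 0 -1 0; 0 0 0 1]
M⁻¹ · (-1017/1300, 242/975, 2)ᵀ = (2/3, 1/4, -2)ᵀ

p = (2/3, 1/4, -2)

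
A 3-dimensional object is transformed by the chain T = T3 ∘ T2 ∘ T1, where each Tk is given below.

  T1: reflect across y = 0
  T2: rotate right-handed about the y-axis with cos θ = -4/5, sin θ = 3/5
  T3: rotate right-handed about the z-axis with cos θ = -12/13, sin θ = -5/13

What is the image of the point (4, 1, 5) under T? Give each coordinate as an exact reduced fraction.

T(p) = (-1/5, 1, -32/5)

T1 reflect across y = 0: (4, 1, 5) → (4, -1, 5)
T2 rotate right-handed about the y-axis with cos θ = -4/5, sin θ = 3/5: (4, -1, 5) → (-1/5, -1, -32/5)
T3 rotate right-handed about the z-axis with cos θ = -12/13, sin θ = -5/13: (-1/5, -1, -32/5) → (-1/5, 1, -32/5)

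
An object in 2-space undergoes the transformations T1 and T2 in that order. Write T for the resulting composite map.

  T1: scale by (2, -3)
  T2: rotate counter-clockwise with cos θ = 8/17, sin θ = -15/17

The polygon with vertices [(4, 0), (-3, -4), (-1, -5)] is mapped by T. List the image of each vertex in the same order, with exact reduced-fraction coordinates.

T1 scale by (2, -3): (4, 0) → (8, 0); (-3, -4) → (-6, 12); (-1, -5) → (-2, 15)
T2 rotate counter-clockwise with cos θ = 8/17, sin θ = -15/17: (8, 0) → (64/17, -120/17); (-6, 12) → (132/17, 186/17); (-2, 15) → (209/17, 150/17)

image vertices: (64/17, -120/17), (132/17, 186/17), (209/17, 150/17)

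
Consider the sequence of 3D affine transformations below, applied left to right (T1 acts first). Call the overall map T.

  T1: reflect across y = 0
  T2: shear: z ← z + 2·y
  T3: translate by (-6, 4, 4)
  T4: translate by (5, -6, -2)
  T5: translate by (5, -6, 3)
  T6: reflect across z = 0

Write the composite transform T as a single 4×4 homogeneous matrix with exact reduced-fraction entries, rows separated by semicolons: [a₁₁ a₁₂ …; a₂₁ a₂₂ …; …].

T = [1 0 0 4; 0 -1 0 -8; 0 2 -1 -5; 0 0 0 1]

T1 = [1 0 0 0; 0 -1 0 0; 0 0 1 0; 0 0 0 1]
T2·T1 = [1 0 0 0; 0 -1 0 0; 0 -2 1 0; 0 0 0 1]
T3·…·T1 = [1 0 0 -6; 0 -1 0 4; 0 -2 1 4; 0 0 0 1]
T4·…·T1 = [1 0 0 -1; 0 -1 0 -2; 0 -2 1 2; 0 0 0 1]
T5·…·T1 = [1 0 0 4; 0 -1 0 -8; 0 -2 1 5; 0 0 0 1]
T6·…·T1 = [1 0 0 4; 0 -1 0 -8; 0 2 -1 -5; 0 0 0 1]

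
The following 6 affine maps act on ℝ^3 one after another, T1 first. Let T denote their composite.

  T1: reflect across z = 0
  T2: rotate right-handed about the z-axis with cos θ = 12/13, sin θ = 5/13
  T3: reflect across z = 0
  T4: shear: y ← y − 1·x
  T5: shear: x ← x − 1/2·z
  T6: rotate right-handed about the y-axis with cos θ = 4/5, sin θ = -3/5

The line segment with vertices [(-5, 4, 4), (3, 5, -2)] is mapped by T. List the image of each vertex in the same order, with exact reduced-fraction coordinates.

image vertices: (-116/13, 103/13, -22/13), (174/65, 64/13, -32/65)

T1 reflect across z = 0: (-5, 4, 4) → (-5, 4, -4); (3, 5, -2) → (3, 5, 2)
T2 rotate right-handed about the z-axis with cos θ = 12/13, sin θ = 5/13: (-5, 4, -4) → (-80/13, 23/13, -4); (3, 5, 2) → (11/13, 75/13, 2)
T3 reflect across z = 0: (-80/13, 23/13, -4) → (-80/13, 23/13, 4); (11/13, 75/13, 2) → (11/13, 75/13, -2)
T4 shear: y ← y − 1·x: (-80/13, 23/13, 4) → (-80/13, 103/13, 4); (11/13, 75/13, -2) → (11/13, 64/13, -2)
T5 shear: x ← x − 1/2·z: (-80/13, 103/13, 4) → (-106/13, 103/13, 4); (11/13, 64/13, -2) → (24/13, 64/13, -2)
T6 rotate right-handed about the y-axis with cos θ = 4/5, sin θ = -3/5: (-106/13, 103/13, 4) → (-116/13, 103/13, -22/13); (24/13, 64/13, -2) → (174/65, 64/13, -32/65)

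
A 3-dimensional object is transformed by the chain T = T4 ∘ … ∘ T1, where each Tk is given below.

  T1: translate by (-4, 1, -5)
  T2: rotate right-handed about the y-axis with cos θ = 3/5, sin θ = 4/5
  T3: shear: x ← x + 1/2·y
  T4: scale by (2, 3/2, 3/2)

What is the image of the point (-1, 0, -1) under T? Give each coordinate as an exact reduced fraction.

T(p) = (-73/5, 3/2, 3/5)

T1 translate by (-4, 1, -5): (-1, 0, -1) → (-5, 1, -6)
T2 rotate right-handed about the y-axis with cos θ = 3/5, sin θ = 4/5: (-5, 1, -6) → (-39/5, 1, 2/5)
T3 shear: x ← x + 1/2·y: (-39/5, 1, 2/5) → (-73/10, 1, 2/5)
T4 scale by (2, 3/2, 3/2): (-73/10, 1, 2/5) → (-73/5, 3/2, 3/5)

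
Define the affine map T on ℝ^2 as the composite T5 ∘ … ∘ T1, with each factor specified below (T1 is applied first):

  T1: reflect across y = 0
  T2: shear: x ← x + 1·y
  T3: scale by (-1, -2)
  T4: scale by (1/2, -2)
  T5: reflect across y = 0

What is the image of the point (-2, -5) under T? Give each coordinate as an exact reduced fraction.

T(p) = (-3/2, -20)

T1 reflect across y = 0: (-2, -5) → (-2, 5)
T2 shear: x ← x + 1·y: (-2, 5) → (3, 5)
T3 scale by (-1, -2): (3, 5) → (-3, -10)
T4 scale by (1/2, -2): (-3, -10) → (-3/2, 20)
T5 reflect across y = 0: (-3/2, 20) → (-3/2, -20)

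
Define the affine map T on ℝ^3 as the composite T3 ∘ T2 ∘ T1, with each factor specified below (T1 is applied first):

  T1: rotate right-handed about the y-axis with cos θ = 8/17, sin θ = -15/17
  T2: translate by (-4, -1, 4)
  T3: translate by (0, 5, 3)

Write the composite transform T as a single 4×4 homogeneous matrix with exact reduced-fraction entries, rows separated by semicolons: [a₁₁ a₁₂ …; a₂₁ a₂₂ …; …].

T1 = [8/17 0 -15/17 0; 0 1 0 0; 15/17 0 8/17 0; 0 0 0 1]
T2·T1 = [8/17 0 -15/17 -4; 0 1 0 -1; 15/17 0 8/17 4; 0 0 0 1]
T3·…·T1 = [8/17 0 -15/17 -4; 0 1 0 4; 15/17 0 8/17 7; 0 0 0 1]

T = [8/17 0 -15/17 -4; 0 1 0 4; 15/17 0 8/17 7; 0 0 0 1]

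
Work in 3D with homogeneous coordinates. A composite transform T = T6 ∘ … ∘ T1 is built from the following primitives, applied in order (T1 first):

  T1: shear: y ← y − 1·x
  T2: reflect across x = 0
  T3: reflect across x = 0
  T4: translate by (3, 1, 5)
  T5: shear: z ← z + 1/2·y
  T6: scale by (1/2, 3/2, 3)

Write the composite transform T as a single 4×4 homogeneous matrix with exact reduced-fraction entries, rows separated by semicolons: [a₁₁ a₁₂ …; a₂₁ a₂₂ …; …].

T = [1/2 0 0 3/2; -3/2 3/2 0 3/2; -3/2 3/2 3 33/2; 0 0 0 1]

T1 = [1 0 0 0; -1 1 0 0; 0 0 1 0; 0 0 0 1]
T2·T1 = [-1 0 0 0; -1 1 0 0; 0 0 1 0; 0 0 0 1]
T3·…·T1 = [1 0 0 0; -1 1 0 0; 0 0 1 0; 0 0 0 1]
T4·…·T1 = [1 0 0 3; -1 1 0 1; 0 0 1 5; 0 0 0 1]
T5·…·T1 = [1 0 0 3; -1 1 0 1; -1/2 1/2 1 11/2; 0 0 0 1]
T6·…·T1 = [1/2 0 0 3/2; -3/2 3/2 0 3/2; -3/2 3/2 3 33/2; 0 0 0 1]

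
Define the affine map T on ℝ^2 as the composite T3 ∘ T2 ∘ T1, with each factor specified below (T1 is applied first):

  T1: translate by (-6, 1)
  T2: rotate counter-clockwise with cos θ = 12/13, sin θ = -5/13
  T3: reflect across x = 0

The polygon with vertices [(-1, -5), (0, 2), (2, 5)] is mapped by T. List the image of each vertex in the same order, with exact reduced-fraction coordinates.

T1 translate by (-6, 1): (-1, -5) → (-7, -4); (0, 2) → (-6, 3); (2, 5) → (-4, 6)
T2 rotate counter-clockwise with cos θ = 12/13, sin θ = -5/13: (-7, -4) → (-8, -1); (-6, 3) → (-57/13, 66/13); (-4, 6) → (-18/13, 92/13)
T3 reflect across x = 0: (-8, -1) → (8, -1); (-57/13, 66/13) → (57/13, 66/13); (-18/13, 92/13) → (18/13, 92/13)

image vertices: (8, -1), (57/13, 66/13), (18/13, 92/13)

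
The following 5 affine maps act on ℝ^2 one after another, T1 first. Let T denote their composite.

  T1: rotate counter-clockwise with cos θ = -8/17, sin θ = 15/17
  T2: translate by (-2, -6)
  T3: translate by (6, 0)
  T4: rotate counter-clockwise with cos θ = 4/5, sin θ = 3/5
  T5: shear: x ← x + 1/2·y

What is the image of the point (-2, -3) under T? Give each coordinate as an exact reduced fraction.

T1 rotate counter-clockwise with cos θ = -8/17, sin θ = 15/17: (-2, -3) → (61/17, -6/17)
T2 translate by (-2, -6): (61/17, -6/17) → (27/17, -108/17)
T3 translate by (6, 0): (27/17, -108/17) → (129/17, -108/17)
T4 rotate counter-clockwise with cos θ = 4/5, sin θ = 3/5: (129/17, -108/17) → (168/17, -9/17)
T5 shear: x ← x + 1/2·y: (168/17, -9/17) → (327/34, -9/17)

T(p) = (327/34, -9/17)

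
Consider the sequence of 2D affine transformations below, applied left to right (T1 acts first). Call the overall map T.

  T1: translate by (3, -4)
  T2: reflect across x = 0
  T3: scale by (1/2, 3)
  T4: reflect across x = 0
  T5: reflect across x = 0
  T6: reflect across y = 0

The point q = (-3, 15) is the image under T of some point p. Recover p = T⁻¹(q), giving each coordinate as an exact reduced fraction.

T1 = [1 0 3; 0 1 -4; 0 0 1]
T2·T1 = [-1 0 -3; 0 1 -4; 0 0 1]
T3·…·T1 = [-1/2 0 -3/2; 0 3 -12; 0 0 1]
T4·…·T1 = [1/2 0 3/2; 0 3 -12; 0 0 1]
T5·…·T1 = [-1/2 0 -3/2; 0 3 -12; 0 0 1]
T6·…·T1 = [-1/2 0 -3/2; 0 -3 12; 0 0 1]
det M = 3/2; M⁻¹ = [-2 0 -3; 0 -1/3 4; 0 0 1]
M⁻¹ · (-3, 15)ᵀ = (3, -1)ᵀ

p = (3, -1)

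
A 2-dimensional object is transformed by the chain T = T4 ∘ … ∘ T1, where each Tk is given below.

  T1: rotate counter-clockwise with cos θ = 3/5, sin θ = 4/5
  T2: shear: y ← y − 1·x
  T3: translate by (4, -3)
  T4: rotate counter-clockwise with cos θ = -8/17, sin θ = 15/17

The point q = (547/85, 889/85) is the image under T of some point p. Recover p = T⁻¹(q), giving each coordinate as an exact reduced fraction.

T1 = [3/5 -4/5 0; 4/5 3/5 0; 0 0 1]
T2·T1 = [3/5 -4/5 0; 1/5 7/5 0; 0 0 1]
T3·…·T1 = [3/5 -4/5 4; 1/5 7/5 -3; 0 0 1]
T4·…·T1 = [-39/85 -73/85 13/17; 37/85 -116/85 84/17; 0 0 1]
det M = 1; M⁻¹ = [-116/85 73/85 -16/5; -37/85 -39/85 13/5; 0 0 1]
M⁻¹ · (547/85, 889/85)ᵀ = (-3, -5)ᵀ

p = (-3, -5)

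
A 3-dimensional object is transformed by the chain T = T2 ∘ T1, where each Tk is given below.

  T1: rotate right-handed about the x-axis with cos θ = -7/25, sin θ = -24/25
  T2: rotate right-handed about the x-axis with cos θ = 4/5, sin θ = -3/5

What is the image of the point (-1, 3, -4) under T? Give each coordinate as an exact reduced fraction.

T(p) = (-1, -24/5, 7/5)

T1 rotate right-handed about the x-axis with cos θ = -7/25, sin θ = -24/25: (-1, 3, -4) → (-1, -117/25, -44/25)
T2 rotate right-handed about the x-axis with cos θ = 4/5, sin θ = -3/5: (-1, -117/25, -44/25) → (-1, -24/5, 7/5)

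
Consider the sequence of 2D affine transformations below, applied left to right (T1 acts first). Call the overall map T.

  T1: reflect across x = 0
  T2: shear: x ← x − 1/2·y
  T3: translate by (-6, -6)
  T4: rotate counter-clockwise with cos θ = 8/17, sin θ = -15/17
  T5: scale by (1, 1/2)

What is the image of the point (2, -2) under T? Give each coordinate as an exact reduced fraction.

T1 reflect across x = 0: (2, -2) → (-2, -2)
T2 shear: x ← x − 1/2·y: (-2, -2) → (-1, -2)
T3 translate by (-6, -6): (-1, -2) → (-7, -8)
T4 rotate counter-clockwise with cos θ = 8/17, sin θ = -15/17: (-7, -8) → (-176/17, 41/17)
T5 scale by (1, 1/2): (-176/17, 41/17) → (-176/17, 41/34)

T(p) = (-176/17, 41/34)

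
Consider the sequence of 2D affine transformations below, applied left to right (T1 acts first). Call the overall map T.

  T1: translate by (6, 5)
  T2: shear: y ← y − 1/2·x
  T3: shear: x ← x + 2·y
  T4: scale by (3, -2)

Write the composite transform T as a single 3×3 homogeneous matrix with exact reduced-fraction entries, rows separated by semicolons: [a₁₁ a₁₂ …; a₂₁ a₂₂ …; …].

T1 = [1 0 6; 0 1 5; 0 0 1]
T2·T1 = [1 0 6; -1/2 1 2; 0 0 1]
T3·…·T1 = [0 2 10; -1/2 1 2; 0 0 1]
T4·…·T1 = [0 6 30; 1 -2 -4; 0 0 1]

T = [0 6 30; 1 -2 -4; 0 0 1]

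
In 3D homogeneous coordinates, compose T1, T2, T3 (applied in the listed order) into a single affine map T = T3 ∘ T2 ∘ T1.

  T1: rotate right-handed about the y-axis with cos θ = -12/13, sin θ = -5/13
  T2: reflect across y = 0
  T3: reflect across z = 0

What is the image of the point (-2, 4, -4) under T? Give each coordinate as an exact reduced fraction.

T(p) = (44/13, -4, -38/13)

T1 rotate right-handed about the y-axis with cos θ = -12/13, sin θ = -5/13: (-2, 4, -4) → (44/13, 4, 38/13)
T2 reflect across y = 0: (44/13, 4, 38/13) → (44/13, -4, 38/13)
T3 reflect across z = 0: (44/13, -4, 38/13) → (44/13, -4, -38/13)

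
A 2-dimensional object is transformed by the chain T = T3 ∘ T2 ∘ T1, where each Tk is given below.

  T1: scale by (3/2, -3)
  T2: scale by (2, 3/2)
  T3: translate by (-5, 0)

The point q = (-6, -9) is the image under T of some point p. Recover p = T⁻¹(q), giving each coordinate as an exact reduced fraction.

T1 = [3/2 0 0; 0 -3 0; 0 0 1]
T2·T1 = [3 0 0; 0 -9/2 0; 0 0 1]
T3·…·T1 = [3 0 -5; 0 -9/2 0; 0 0 1]
det M = -27/2; M⁻¹ = [1/3 0 5/3; 0 -2/9 0; 0 0 1]
M⁻¹ · (-6, -9)ᵀ = (-1/3, 2)ᵀ

p = (-1/3, 2)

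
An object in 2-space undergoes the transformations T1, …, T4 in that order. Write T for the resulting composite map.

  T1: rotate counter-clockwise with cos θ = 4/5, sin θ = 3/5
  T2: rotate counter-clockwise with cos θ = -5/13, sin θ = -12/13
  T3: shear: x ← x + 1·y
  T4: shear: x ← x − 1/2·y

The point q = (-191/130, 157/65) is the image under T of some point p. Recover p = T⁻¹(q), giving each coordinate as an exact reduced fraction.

p = (-3, -2)

T1 = [4/5 -3/5 0; 3/5 4/5 0; 0 0 1]
T2·T1 = [16/65 63/65 0; -63/65 16/65 0; 0 0 1]
T3·…·T1 = [-47/65 79/65 0; -63/65 16/65 0; 0 0 1]
T4·…·T1 = [-31/130 71/65 0; -63/65 16/65 0; 0 0 1]
det M = 1; M⁻¹ = [16/65 -71/65 0; 63/65 -31/130 0; 0 0 1]
M⁻¹ · (-191/130, 157/65)ᵀ = (-3, -2)ᵀ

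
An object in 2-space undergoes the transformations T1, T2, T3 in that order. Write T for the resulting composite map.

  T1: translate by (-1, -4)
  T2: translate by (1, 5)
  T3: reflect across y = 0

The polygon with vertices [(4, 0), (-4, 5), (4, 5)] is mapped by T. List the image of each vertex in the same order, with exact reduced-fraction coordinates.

T1 translate by (-1, -4): (4, 0) → (3, -4); (-4, 5) → (-5, 1); (4, 5) → (3, 1)
T2 translate by (1, 5): (3, -4) → (4, 1); (-5, 1) → (-4, 6); (3, 1) → (4, 6)
T3 reflect across y = 0: (4, 1) → (4, -1); (-4, 6) → (-4, -6); (4, 6) → (4, -6)

image vertices: (4, -1), (-4, -6), (4, -6)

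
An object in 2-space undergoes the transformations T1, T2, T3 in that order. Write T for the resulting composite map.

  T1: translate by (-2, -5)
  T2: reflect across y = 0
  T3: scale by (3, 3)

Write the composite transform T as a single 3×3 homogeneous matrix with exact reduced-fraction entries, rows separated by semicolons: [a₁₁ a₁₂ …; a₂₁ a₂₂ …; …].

T = [3 0 -6; 0 -3 15; 0 0 1]

T1 = [1 0 -2; 0 1 -5; 0 0 1]
T2·T1 = [1 0 -2; 0 -1 5; 0 0 1]
T3·…·T1 = [3 0 -6; 0 -3 15; 0 0 1]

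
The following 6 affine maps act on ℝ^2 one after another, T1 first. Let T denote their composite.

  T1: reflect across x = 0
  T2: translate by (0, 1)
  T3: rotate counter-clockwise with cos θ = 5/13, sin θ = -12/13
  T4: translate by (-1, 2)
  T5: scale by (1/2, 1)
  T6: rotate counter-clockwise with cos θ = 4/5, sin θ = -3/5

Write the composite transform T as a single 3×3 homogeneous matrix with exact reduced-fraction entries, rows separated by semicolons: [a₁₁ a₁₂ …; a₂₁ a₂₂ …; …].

T1 = [-1 0 0; 0 1 0; 0 0 1]
T2·T1 = [-1 0 0; 0 1 1; 0 0 1]
T3·…·T1 = [-5/13 12/13 12/13; 12/13 5/13 5/13; 0 0 1]
T4·…·T1 = [-5/13 12/13 -1/13; 12/13 5/13 31/13; 0 0 1]
T5·…·T1 = [-5/26 6/13 -1/26; 12/13 5/13 31/13; 0 0 1]
T6·…·T1 = [2/5 3/5 7/5; 111/130 2/65 251/130; 0 0 1]

T = [2/5 3/5 7/5; 111/130 2/65 251/130; 0 0 1]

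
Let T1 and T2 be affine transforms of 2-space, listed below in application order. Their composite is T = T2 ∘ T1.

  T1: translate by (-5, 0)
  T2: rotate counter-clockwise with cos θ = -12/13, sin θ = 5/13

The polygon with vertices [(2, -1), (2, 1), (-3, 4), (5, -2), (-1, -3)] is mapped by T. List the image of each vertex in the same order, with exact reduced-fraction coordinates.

image vertices: (41/13, -3/13), (31/13, -27/13), (76/13, -88/13), (10/13, 24/13), (87/13, 6/13)

T1 translate by (-5, 0): (2, -1) → (-3, -1); (2, 1) → (-3, 1); (-3, 4) → (-8, 4); (5, -2) → (0, -2); (-1, -3) → (-6, -3)
T2 rotate counter-clockwise with cos θ = -12/13, sin θ = 5/13: (-3, -1) → (41/13, -3/13); (-3, 1) → (31/13, -27/13); (-8, 4) → (76/13, -88/13); (0, -2) → (10/13, 24/13); (-6, -3) → (87/13, 6/13)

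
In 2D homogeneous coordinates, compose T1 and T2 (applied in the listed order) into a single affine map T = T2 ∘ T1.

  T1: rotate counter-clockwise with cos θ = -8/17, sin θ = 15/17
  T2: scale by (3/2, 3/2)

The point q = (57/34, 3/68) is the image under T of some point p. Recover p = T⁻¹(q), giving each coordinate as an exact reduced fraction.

T1 = [-8/17 -15/17 0; 15/17 -8/17 0; 0 0 1]
T2·T1 = [-12/17 -45/34 0; 45/34 -12/17 0; 0 0 1]
det M = 9/4; M⁻¹ = [-16/51 10/17 0; -10/17 -16/51 0; 0 0 1]
M⁻¹ · (57/34, 3/68)ᵀ = (-1/2, -1)ᵀ

p = (-1/2, -1)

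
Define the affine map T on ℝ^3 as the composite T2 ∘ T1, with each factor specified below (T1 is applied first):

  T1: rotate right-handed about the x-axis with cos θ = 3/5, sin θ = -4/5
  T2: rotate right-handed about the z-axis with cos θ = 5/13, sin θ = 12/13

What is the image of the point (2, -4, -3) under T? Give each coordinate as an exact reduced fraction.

T1 rotate right-handed about the x-axis with cos θ = 3/5, sin θ = -4/5: (2, -4, -3) → (2, -24/5, 7/5)
T2 rotate right-handed about the z-axis with cos θ = 5/13, sin θ = 12/13: (2, -24/5, 7/5) → (26/5, 0, 7/5)

T(p) = (26/5, 0, 7/5)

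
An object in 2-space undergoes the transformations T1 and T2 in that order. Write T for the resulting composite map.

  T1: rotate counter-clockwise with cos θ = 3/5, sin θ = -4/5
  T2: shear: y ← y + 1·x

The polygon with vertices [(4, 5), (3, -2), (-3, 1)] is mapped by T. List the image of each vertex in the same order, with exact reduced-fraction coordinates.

T1 rotate counter-clockwise with cos θ = 3/5, sin θ = -4/5: (4, 5) → (32/5, -1/5); (3, -2) → (1/5, -18/5); (-3, 1) → (-1, 3)
T2 shear: y ← y + 1·x: (32/5, -1/5) → (32/5, 31/5); (1/5, -18/5) → (1/5, -17/5); (-1, 3) → (-1, 2)

image vertices: (32/5, 31/5), (1/5, -17/5), (-1, 2)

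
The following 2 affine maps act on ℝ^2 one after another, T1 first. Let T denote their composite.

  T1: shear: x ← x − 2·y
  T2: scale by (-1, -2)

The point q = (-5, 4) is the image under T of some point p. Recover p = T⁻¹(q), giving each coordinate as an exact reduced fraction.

p = (1, -2)

T1 = [1 -2 0; 0 1 0; 0 0 1]
T2·T1 = [-1 2 0; 0 -2 0; 0 0 1]
det M = 2; M⁻¹ = [-1 -1 0; 0 -1/2 0; 0 0 1]
M⁻¹ · (-5, 4)ᵀ = (1, -2)ᵀ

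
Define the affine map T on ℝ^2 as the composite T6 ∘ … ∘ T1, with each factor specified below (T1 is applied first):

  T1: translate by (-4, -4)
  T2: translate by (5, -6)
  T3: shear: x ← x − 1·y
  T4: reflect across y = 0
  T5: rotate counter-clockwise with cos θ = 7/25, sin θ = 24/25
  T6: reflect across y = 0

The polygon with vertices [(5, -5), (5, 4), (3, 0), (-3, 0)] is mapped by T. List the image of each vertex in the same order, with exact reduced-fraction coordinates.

T1 translate by (-4, -4): (5, -5) → (1, -9); (5, 4) → (1, 0); (3, 0) → (-1, -4); (-3, 0) → (-7, -4)
T2 translate by (5, -6): (1, -9) → (6, -15); (1, 0) → (6, -6); (-1, -4) → (4, -10); (-7, -4) → (-2, -10)
T3 shear: x ← x − 1·y: (6, -15) → (21, -15); (6, -6) → (12, -6); (4, -10) → (14, -10); (-2, -10) → (8, -10)
T4 reflect across y = 0: (21, -15) → (21, 15); (12, -6) → (12, 6); (14, -10) → (14, 10); (8, -10) → (8, 10)
T5 rotate counter-clockwise with cos θ = 7/25, sin θ = 24/25: (21, 15) → (-213/25, 609/25); (12, 6) → (-12/5, 66/5); (14, 10) → (-142/25, 406/25); (8, 10) → (-184/25, 262/25)
T6 reflect across y = 0: (-213/25, 609/25) → (-213/25, -609/25); (-12/5, 66/5) → (-12/5, -66/5); (-142/25, 406/25) → (-142/25, -406/25); (-184/25, 262/25) → (-184/25, -262/25)

image vertices: (-213/25, -609/25), (-12/5, -66/5), (-142/25, -406/25), (-184/25, -262/25)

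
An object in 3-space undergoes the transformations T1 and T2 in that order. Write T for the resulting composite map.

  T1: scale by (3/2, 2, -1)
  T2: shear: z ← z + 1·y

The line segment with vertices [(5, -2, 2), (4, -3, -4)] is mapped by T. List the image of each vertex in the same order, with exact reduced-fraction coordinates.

T1 scale by (3/2, 2, -1): (5, -2, 2) → (15/2, -4, -2); (4, -3, -4) → (6, -6, 4)
T2 shear: z ← z + 1·y: (15/2, -4, -2) → (15/2, -4, -6); (6, -6, 4) → (6, -6, -2)

image vertices: (15/2, -4, -6), (6, -6, -2)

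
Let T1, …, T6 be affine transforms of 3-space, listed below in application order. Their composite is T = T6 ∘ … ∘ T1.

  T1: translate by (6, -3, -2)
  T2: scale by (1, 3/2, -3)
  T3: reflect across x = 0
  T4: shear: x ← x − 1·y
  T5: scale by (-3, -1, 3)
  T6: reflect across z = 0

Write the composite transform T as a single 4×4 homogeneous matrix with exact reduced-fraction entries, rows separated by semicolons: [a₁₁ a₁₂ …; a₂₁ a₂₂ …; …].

T = [3 9/2 0 9/2; 0 -3/2 0 9/2; 0 0 9 -18; 0 0 0 1]

T1 = [1 0 0 6; 0 1 0 -3; 0 0 1 -2; 0 0 0 1]
T2·T1 = [1 0 0 6; 0 3/2 0 -9/2; 0 0 -3 6; 0 0 0 1]
T3·…·T1 = [-1 0 0 -6; 0 3/2 0 -9/2; 0 0 -3 6; 0 0 0 1]
T4·…·T1 = [-1 -3/2 0 -3/2; 0 3/2 0 -9/2; 0 0 -3 6; 0 0 0 1]
T5·…·T1 = [3 9/2 0 9/2; 0 -3/2 0 9/2; 0 0 -9 18; 0 0 0 1]
T6·…·T1 = [3 9/2 0 9/2; 0 -3/2 0 9/2; 0 0 9 -18; 0 0 0 1]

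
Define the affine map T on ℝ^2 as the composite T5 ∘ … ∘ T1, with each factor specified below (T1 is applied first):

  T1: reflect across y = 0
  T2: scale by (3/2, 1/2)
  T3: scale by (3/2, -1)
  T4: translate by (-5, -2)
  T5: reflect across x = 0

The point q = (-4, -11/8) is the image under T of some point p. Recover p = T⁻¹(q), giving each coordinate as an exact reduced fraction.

p = (4, 5/4)

T1 = [1 0 0; 0 -1 0; 0 0 1]
T2·T1 = [3/2 0 0; 0 -1/2 0; 0 0 1]
T3·…·T1 = [9/4 0 0; 0 1/2 0; 0 0 1]
T4·…·T1 = [9/4 0 -5; 0 1/2 -2; 0 0 1]
T5·…·T1 = [-9/4 0 5; 0 1/2 -2; 0 0 1]
det M = -9/8; M⁻¹ = [-4/9 0 20/9; 0 2 4; 0 0 1]
M⁻¹ · (-4, -11/8)ᵀ = (4, 5/4)ᵀ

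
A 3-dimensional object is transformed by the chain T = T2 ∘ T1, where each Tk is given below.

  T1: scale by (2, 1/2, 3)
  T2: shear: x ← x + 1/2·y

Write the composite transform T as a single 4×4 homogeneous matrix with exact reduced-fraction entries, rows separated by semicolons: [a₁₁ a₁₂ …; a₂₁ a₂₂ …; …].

T1 = [2 0 0 0; 0 1/2 0 0; 0 0 3 0; 0 0 0 1]
T2·T1 = [2 1/4 0 0; 0 1/2 0 0; 0 0 3 0; 0 0 0 1]

T = [2 1/4 0 0; 0 1/2 0 0; 0 0 3 0; 0 0 0 1]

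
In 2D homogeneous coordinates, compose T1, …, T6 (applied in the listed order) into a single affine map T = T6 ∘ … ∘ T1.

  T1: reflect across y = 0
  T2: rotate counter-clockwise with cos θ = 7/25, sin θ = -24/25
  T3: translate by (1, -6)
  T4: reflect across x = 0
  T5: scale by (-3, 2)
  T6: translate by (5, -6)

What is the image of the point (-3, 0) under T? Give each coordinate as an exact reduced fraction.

T1 reflect across y = 0: (-3, 0) → (-3, 0)
T2 rotate counter-clockwise with cos θ = 7/25, sin θ = -24/25: (-3, 0) → (-21/25, 72/25)
T3 translate by (1, -6): (-21/25, 72/25) → (4/25, -78/25)
T4 reflect across x = 0: (4/25, -78/25) → (-4/25, -78/25)
T5 scale by (-3, 2): (-4/25, -78/25) → (12/25, -156/25)
T6 translate by (5, -6): (12/25, -156/25) → (137/25, -306/25)

T(p) = (137/25, -306/25)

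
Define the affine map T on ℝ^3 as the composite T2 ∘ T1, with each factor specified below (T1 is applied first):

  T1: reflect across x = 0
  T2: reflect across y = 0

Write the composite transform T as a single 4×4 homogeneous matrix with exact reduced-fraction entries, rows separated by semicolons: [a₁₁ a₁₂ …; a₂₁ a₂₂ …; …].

T1 = [-1 0 0 0; 0 1 0 0; 0 0 1 0; 0 0 0 1]
T2·T1 = [-1 0 0 0; 0 -1 0 0; 0 0 1 0; 0 0 0 1]

T = [-1 0 0 0; 0 -1 0 0; 0 0 1 0; 0 0 0 1]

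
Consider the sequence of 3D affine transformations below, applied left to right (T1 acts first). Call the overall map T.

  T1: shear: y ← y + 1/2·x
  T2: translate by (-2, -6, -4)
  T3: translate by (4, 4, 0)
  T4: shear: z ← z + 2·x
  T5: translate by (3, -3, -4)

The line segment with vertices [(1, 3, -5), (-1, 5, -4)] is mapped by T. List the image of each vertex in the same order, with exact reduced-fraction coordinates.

image vertices: (6, -3/2, -7), (4, -1/2, -10)

T1 shear: y ← y + 1/2·x: (1, 3, -5) → (1, 7/2, -5); (-1, 5, -4) → (-1, 9/2, -4)
T2 translate by (-2, -6, -4): (1, 7/2, -5) → (-1, -5/2, -9); (-1, 9/2, -4) → (-3, -3/2, -8)
T3 translate by (4, 4, 0): (-1, -5/2, -9) → (3, 3/2, -9); (-3, -3/2, -8) → (1, 5/2, -8)
T4 shear: z ← z + 2·x: (3, 3/2, -9) → (3, 3/2, -3); (1, 5/2, -8) → (1, 5/2, -6)
T5 translate by (3, -3, -4): (3, 3/2, -3) → (6, -3/2, -7); (1, 5/2, -6) → (4, -1/2, -10)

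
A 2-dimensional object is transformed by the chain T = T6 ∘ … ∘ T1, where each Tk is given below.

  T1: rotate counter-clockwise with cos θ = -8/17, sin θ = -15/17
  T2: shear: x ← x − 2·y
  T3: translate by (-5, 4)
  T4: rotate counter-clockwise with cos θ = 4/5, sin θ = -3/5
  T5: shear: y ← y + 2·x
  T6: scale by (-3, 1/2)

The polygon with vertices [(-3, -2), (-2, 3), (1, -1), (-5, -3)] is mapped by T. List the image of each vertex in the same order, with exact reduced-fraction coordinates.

image vertices: (279/17, 45/34), (-234/85, 56/17), (579/85, 14/17), (1953/85, 23/17)

T1 rotate counter-clockwise with cos θ = -8/17, sin θ = -15/17: (-3, -2) → (-6/17, 61/17); (-2, 3) → (61/17, 6/17); (1, -1) → (-23/17, -7/17); (-5, -3) → (-5/17, 99/17)
T2 shear: x ← x − 2·y: (-6/17, 61/17) → (-128/17, 61/17); (61/17, 6/17) → (49/17, 6/17); (-23/17, -7/17) → (-9/17, -7/17); (-5/17, 99/17) → (-203/17, 99/17)
T3 translate by (-5, 4): (-128/17, 61/17) → (-213/17, 129/17); (49/17, 6/17) → (-36/17, 74/17); (-9/17, -7/17) → (-94/17, 61/17); (-203/17, 99/17) → (-288/17, 167/17)
T4 rotate counter-clockwise with cos θ = 4/5, sin θ = -3/5: (-213/17, 129/17) → (-93/17, 231/17); (-36/17, 74/17) → (78/85, 404/85); (-94/17, 61/17) → (-193/85, 526/85); (-288/17, 167/17) → (-651/85, 1532/85)
T5 shear: y ← y + 2·x: (-93/17, 231/17) → (-93/17, 45/17); (78/85, 404/85) → (78/85, 112/17); (-193/85, 526/85) → (-193/85, 28/17); (-651/85, 1532/85) → (-651/85, 46/17)
T6 scale by (-3, 1/2): (-93/17, 45/17) → (279/17, 45/34); (78/85, 112/17) → (-234/85, 56/17); (-193/85, 28/17) → (579/85, 14/17); (-651/85, 46/17) → (1953/85, 23/17)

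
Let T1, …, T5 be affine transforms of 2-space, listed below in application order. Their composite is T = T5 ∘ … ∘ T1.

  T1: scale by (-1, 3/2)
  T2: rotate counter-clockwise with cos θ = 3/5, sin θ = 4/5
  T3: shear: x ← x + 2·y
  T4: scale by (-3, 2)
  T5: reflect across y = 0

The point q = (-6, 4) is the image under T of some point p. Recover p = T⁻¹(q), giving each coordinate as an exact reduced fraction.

p = (-2, -4)

T1 = [-1 0 0; 0 3/2 0; 0 0 1]
T2·T1 = [-3/5 -6/5 0; -4/5 9/10 0; 0 0 1]
T3·…·T1 = [-11/5 3/5 0; -4/5 9/10 0; 0 0 1]
T4·…·T1 = [33/5 -9/5 0; -8/5 9/5 0; 0 0 1]
T5·…·T1 = [33/5 -9/5 0; 8/5 -9/5 0; 0 0 1]
det M = -9; M⁻¹ = [1/5 -1/5 0; 8/45 -11/15 0; 0 0 1]
M⁻¹ · (-6, 4)ᵀ = (-2, -4)ᵀ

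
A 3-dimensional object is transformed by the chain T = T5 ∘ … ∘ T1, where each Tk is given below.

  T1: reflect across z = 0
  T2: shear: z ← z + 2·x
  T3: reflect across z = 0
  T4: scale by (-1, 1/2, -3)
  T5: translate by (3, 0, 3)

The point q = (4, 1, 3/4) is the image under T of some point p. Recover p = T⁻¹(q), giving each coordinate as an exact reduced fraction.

T1 = [1 0 0 0; 0 1 0 0; 0 0 -1 0; 0 0 0 1]
T2·T1 = [1 0 0 0; 0 1 0 0; 2 0 -1 0; 0 0 0 1]
T3·…·T1 = [1 0 0 0; 0 1 0 0; -2 0 1 0; 0 0 0 1]
T4·…·T1 = [-1 0 0 0; 0 1/2 0 0; 6 0 -3 0; 0 0 0 1]
T5·…·T1 = [-1 0 0 3; 0 1/2 0 0; 6 0 -3 3; 0 0 0 1]
det M = 3/2; M⁻¹ = [-1 0 0 3; 0 2 0 0; -2 0 -1/3 7; 0 0 0 1]
M⁻¹ · (4, 1, 3/4)ᵀ = (-1, 2, -5/4)ᵀ

p = (-1, 2, -5/4)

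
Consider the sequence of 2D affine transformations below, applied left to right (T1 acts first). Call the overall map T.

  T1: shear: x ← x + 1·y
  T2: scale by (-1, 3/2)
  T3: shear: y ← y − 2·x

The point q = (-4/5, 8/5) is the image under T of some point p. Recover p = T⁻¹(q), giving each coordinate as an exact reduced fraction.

p = (4/5, 0)

T1 = [1 1 0; 0 1 0; 0 0 1]
T2·T1 = [-1 -1 0; 0 3/2 0; 0 0 1]
T3·…·T1 = [-1 -1 0; 2 7/2 0; 0 0 1]
det M = -3/2; M⁻¹ = [-7/3 -2/3 0; 4/3 2/3 0; 0 0 1]
M⁻¹ · (-4/5, 8/5)ᵀ = (4/5, 0)ᵀ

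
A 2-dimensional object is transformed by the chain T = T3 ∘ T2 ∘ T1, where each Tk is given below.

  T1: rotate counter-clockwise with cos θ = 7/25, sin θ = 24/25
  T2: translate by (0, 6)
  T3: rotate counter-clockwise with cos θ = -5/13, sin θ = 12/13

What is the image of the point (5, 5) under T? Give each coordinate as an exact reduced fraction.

T1 rotate counter-clockwise with cos θ = 7/25, sin θ = 24/25: (5, 5) → (-17/5, 31/5)
T2 translate by (0, 6): (-17/5, 31/5) → (-17/5, 61/5)
T3 rotate counter-clockwise with cos θ = -5/13, sin θ = 12/13: (-17/5, 61/5) → (-647/65, -509/65)

T(p) = (-647/65, -509/65)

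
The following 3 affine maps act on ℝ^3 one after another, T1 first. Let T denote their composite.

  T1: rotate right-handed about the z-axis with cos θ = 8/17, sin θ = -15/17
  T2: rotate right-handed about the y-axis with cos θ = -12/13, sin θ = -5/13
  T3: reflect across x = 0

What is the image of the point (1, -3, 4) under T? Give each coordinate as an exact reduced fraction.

T(p) = (-8/17, -39/17, -77/17)

T1 rotate right-handed about the z-axis with cos θ = 8/17, sin θ = -15/17: (1, -3, 4) → (-37/17, -39/17, 4)
T2 rotate right-handed about the y-axis with cos θ = -12/13, sin θ = -5/13: (-37/17, -39/17, 4) → (8/17, -39/17, -77/17)
T3 reflect across x = 0: (8/17, -39/17, -77/17) → (-8/17, -39/17, -77/17)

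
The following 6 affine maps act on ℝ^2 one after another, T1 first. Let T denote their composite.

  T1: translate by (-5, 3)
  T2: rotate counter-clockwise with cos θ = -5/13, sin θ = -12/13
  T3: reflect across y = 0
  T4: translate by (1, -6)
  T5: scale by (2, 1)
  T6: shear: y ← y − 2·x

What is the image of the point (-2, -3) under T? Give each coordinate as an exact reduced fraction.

T1 translate by (-5, 3): (-2, -3) → (-7, 0)
T2 rotate counter-clockwise with cos θ = -5/13, sin θ = -12/13: (-7, 0) → (35/13, 84/13)
T3 reflect across y = 0: (35/13, 84/13) → (35/13, -84/13)
T4 translate by (1, -6): (35/13, -84/13) → (48/13, -162/13)
T5 scale by (2, 1): (48/13, -162/13) → (96/13, -162/13)
T6 shear: y ← y − 2·x: (96/13, -162/13) → (96/13, -354/13)

T(p) = (96/13, -354/13)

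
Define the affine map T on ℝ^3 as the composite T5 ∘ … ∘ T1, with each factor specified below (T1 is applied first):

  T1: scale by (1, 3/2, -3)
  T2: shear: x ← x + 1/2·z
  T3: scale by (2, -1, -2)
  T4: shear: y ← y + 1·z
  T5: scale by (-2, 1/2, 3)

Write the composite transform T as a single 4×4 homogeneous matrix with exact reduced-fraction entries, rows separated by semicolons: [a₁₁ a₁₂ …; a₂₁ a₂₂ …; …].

T1 = [1 0 0 0; 0 3/2 0 0; 0 0 -3 0; 0 0 0 1]
T2·T1 = [1 0 -3/2 0; 0 3/2 0 0; 0 0 -3 0; 0 0 0 1]
T3·…·T1 = [2 0 -3 0; 0 -3/2 0 0; 0 0 6 0; 0 0 0 1]
T4·…·T1 = [2 0 -3 0; 0 -3/2 6 0; 0 0 6 0; 0 0 0 1]
T5·…·T1 = [-4 0 6 0; 0 -3/4 3 0; 0 0 18 0; 0 0 0 1]

T = [-4 0 6 0; 0 -3/4 3 0; 0 0 18 0; 0 0 0 1]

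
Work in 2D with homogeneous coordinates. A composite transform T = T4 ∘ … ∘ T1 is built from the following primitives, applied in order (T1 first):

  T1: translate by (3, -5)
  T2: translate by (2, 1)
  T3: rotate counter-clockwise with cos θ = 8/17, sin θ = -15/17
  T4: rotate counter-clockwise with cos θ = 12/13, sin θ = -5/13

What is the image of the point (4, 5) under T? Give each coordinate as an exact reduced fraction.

T1 translate by (3, -5): (4, 5) → (7, 0)
T2 translate by (2, 1): (7, 0) → (9, 1)
T3 rotate counter-clockwise with cos θ = 8/17, sin θ = -15/17: (9, 1) → (87/17, -127/17)
T4 rotate counter-clockwise with cos θ = 12/13, sin θ = -5/13: (87/17, -127/17) → (409/221, -1959/221)

T(p) = (409/221, -1959/221)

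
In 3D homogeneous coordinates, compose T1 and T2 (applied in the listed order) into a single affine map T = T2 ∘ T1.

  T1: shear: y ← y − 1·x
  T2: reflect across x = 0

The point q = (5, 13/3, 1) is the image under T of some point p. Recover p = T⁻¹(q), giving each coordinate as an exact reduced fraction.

T1 = [1 0 0 0; -1 1 0 0; 0 0 1 0; 0 0 0 1]
T2·T1 = [-1 0 0 0; -1 1 0 0; 0 0 1 0; 0 0 0 1]
det M = -1; M⁻¹ = [-1 0 0 0; -1 1 0 0; 0 0 1 0; 0 0 0 1]
M⁻¹ · (5, 13/3, 1)ᵀ = (-5, -2/3, 1)ᵀ

p = (-5, -2/3, 1)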